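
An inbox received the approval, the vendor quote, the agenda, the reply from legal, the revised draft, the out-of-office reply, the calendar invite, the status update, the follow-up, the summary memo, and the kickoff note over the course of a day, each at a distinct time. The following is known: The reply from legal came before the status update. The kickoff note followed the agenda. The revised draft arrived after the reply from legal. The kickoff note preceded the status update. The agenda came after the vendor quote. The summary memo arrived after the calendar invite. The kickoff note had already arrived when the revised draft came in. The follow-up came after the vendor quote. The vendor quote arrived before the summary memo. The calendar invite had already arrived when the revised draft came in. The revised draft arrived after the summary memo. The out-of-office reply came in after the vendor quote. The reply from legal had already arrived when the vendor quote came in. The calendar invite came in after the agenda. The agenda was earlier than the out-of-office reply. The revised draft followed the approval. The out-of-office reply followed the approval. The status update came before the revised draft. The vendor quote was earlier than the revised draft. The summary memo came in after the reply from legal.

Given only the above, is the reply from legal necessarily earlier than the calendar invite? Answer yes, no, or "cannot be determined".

yes

Chain the constraints: the reply from legal → the vendor quote → the agenda → the calendar invite. Each link is directly stated, so the reply from legal comes before the calendar invite.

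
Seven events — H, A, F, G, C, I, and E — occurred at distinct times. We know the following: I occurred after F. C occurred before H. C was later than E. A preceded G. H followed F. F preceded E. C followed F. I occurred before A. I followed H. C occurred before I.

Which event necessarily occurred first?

F

F has a chain of constraints placing it before every other event, so F must be first.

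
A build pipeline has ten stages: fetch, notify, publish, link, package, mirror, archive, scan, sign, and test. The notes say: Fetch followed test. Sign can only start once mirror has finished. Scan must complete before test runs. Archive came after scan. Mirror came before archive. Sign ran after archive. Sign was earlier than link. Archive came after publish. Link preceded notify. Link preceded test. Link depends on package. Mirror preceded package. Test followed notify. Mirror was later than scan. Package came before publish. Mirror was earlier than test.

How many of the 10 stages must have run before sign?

Directly stated before sign: archive and mirror.
Package reaches sign via package → publish → archive → sign.
Publish reaches sign via publish → archive → sign.
Scan reaches sign via scan → archive → sign.
That's archive, mirror, package, publish, and scan — 5 in all.

5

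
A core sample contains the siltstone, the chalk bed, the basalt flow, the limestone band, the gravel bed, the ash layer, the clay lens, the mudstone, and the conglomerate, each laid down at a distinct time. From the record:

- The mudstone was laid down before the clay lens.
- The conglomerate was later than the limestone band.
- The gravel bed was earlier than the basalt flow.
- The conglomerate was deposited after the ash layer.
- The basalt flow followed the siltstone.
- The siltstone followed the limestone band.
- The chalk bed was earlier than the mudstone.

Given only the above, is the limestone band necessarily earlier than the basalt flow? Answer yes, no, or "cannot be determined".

yes

Chain the constraints: the limestone band → the siltstone → the basalt flow. Each link is directly stated, so the limestone band comes before the basalt flow.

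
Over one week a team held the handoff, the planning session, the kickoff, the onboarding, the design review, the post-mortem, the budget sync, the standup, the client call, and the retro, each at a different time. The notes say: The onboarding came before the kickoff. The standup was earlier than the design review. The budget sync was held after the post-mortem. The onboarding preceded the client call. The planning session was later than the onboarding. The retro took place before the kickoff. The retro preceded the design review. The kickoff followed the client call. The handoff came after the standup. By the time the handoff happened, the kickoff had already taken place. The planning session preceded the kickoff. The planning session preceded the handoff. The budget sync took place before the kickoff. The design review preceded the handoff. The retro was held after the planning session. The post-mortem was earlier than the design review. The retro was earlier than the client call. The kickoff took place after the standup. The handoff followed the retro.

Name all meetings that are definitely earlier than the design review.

Directly stated before the design review: the post-mortem, the retro, and the standup.
The onboarding reaches the design review via the onboarding → the planning session → the retro → the design review.
The planning session reaches the design review via the planning session → the retro → the design review.

the onboarding, the planning session, the post-mortem, the retro, the standup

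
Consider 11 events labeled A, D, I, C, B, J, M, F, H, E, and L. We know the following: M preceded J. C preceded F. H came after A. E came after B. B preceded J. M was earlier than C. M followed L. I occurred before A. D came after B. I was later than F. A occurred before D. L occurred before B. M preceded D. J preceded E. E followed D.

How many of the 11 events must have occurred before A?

5

Directly stated before A: I.
C reaches A via C → F → I → A.
F reaches A via F → I → A.
L reaches A via L → M → C → F → I → A.
Likewise M reaches A by chaining the stated constraints.
No chain forces D (or any of the others) ahead of A.
That's C, F, I, L, and M — 5 in all.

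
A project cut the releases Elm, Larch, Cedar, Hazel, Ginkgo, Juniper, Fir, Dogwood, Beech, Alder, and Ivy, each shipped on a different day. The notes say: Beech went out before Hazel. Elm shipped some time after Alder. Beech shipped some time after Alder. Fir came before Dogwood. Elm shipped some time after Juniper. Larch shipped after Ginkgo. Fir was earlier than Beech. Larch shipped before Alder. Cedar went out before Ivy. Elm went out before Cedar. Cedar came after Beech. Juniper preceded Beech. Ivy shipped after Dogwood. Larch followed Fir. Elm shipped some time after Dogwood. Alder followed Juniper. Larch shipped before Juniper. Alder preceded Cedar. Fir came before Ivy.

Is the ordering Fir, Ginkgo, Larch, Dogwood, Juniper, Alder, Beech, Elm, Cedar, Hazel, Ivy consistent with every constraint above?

yes

Check each stated constraint against the proposed order — e.g. Dogwood is ahead of Ivy; Fir is ahead of Ivy. Every pair is in the required order; nothing is violated.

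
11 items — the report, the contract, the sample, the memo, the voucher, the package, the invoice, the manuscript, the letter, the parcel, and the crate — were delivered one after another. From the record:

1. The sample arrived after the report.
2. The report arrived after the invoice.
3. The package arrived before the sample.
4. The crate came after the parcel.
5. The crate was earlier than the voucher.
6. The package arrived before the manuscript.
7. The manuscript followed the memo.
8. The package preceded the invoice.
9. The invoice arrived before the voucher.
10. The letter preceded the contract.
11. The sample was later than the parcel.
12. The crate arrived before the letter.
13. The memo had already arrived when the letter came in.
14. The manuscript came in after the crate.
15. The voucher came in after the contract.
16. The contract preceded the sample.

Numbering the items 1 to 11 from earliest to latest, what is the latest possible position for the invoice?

8

The invoice must come before the report, the sample, and the voucher — 3 items forced after it.
Everything else can be placed before the invoice in some valid order, so the invoice can sit as late as position 11 − 3 = 8.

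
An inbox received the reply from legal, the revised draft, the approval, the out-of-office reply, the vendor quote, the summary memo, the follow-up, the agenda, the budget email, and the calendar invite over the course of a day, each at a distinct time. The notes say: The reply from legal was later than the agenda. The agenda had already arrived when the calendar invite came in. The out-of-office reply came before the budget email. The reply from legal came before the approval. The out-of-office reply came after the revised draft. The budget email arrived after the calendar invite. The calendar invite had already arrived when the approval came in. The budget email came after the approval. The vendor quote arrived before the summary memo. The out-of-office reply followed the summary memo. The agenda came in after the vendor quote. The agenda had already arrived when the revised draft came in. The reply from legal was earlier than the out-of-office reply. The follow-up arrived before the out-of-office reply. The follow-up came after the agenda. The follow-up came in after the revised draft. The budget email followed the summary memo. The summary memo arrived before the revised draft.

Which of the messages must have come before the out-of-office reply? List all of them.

Directly stated before the out-of-office reply: the follow-up, the reply from legal, the revised draft, and the summary memo.
The agenda reaches the out-of-office reply via the agenda → the follow-up → the out-of-office reply.
The vendor quote reaches the out-of-office reply via the vendor quote → the summary memo → the out-of-office reply.
No chain forces the calendar invite (or any of the others) ahead of the out-of-office reply.

the agenda, the follow-up, the reply from legal, the revised draft, the summary memo, the vendor quote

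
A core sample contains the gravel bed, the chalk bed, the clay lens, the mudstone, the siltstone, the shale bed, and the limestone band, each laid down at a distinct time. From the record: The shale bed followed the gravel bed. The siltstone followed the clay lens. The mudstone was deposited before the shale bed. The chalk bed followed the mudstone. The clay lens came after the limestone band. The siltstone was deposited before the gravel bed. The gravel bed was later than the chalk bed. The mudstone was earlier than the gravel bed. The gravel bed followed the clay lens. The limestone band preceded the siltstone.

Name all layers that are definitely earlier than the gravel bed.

the chalk bed, the clay lens, the limestone band, the mudstone, the siltstone

Directly stated before the gravel bed: the chalk bed, the clay lens, the mudstone, and the siltstone.
The limestone band reaches the gravel bed via the limestone band → the siltstone → the gravel bed.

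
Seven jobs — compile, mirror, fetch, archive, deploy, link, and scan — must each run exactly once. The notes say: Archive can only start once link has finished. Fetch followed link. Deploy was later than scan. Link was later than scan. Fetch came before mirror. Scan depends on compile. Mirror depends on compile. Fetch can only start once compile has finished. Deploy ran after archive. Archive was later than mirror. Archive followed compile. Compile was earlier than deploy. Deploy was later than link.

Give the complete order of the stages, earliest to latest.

The constraints fix every adjacent pair, so only one ordering works:
compile → scan → link → fetch → mirror → archive → deploy.

compile, scan, link, fetch, mirror, archive, deploy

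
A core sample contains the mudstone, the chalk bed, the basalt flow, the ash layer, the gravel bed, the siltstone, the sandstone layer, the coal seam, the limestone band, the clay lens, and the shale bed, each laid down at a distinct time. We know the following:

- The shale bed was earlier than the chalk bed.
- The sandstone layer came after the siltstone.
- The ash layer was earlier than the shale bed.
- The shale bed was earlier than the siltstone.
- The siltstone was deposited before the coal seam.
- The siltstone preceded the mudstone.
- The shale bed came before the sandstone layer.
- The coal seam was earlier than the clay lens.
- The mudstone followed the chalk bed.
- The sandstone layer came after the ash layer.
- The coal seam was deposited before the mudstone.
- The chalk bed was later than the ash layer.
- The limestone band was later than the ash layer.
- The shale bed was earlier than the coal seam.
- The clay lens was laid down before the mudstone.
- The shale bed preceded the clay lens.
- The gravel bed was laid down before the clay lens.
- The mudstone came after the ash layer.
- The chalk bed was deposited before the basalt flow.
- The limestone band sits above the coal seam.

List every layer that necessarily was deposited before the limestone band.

Directly stated before the limestone band: the ash layer and the coal seam.
The shale bed reaches the limestone band via the shale bed → the coal seam → the limestone band.
The siltstone reaches the limestone band via the siltstone → the coal seam → the limestone band.
No chain forces the clay lens (or any of the others) ahead of the limestone band.

the ash layer, the coal seam, the shale bed, the siltstone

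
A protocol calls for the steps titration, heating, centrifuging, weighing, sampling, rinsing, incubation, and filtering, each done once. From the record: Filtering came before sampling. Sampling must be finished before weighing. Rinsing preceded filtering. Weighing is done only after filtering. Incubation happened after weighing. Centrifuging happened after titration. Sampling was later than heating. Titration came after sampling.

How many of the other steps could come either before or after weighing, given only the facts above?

2

Forced before weighing: filtering, heating, rinsing, and sampling; forced after weighing: incubation.
That leaves centrifuging and titration with no forced order relative to weighing — 2.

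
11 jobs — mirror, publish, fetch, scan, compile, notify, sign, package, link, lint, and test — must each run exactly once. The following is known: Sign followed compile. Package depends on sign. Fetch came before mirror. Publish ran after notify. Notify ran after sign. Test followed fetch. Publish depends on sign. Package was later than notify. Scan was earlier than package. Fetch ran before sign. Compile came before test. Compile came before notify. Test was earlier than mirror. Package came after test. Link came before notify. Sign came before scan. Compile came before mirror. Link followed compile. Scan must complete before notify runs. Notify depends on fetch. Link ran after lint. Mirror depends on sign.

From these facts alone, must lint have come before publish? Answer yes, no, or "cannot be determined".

Chain the constraints: lint → link → notify → publish. Each link is directly stated, so lint comes before publish.

yes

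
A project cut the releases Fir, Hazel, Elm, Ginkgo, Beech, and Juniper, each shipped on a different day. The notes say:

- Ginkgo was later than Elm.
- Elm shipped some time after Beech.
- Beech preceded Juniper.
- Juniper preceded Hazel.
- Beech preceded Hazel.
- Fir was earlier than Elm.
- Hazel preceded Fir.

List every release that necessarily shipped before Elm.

Beech, Fir, Hazel, Juniper

Directly stated before Elm: Beech and Fir.
Hazel reaches Elm via Hazel → Fir → Elm.
Juniper reaches Elm via Juniper → Hazel → Fir → Elm.
No chain forces Ginkgo ahead of Elm.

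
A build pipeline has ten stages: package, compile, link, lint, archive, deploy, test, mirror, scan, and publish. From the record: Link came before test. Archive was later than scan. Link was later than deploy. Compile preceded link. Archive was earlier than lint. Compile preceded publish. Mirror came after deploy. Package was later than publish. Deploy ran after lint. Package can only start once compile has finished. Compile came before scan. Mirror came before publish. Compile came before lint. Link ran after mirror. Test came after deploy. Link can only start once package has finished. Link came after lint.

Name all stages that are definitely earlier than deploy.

archive, compile, lint, scan

Directly stated before deploy: lint.
Archive reaches deploy via archive → lint → deploy.
Compile reaches deploy via compile → lint → deploy.
Scan reaches deploy via scan → archive → lint → deploy.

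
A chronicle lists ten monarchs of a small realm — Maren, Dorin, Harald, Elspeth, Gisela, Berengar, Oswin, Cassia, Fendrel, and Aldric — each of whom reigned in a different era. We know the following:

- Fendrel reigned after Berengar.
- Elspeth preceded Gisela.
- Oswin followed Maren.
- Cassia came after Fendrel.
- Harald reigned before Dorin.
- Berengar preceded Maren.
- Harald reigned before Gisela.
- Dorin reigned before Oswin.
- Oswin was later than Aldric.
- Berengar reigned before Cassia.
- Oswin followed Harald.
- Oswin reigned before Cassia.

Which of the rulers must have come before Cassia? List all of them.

Directly stated before Cassia: Berengar, Fendrel, and Oswin.
Aldric reaches Cassia via Aldric → Oswin → Cassia.
Dorin reaches Cassia via Dorin → Oswin → Cassia.
Harald reaches Cassia via Harald → Oswin → Cassia.
Likewise Maren reaches Cassia by chaining the stated constraints.
No chain forces Elspeth (or any of the others) ahead of Cassia.

Aldric, Berengar, Dorin, Fendrel, Harald, Maren, Oswin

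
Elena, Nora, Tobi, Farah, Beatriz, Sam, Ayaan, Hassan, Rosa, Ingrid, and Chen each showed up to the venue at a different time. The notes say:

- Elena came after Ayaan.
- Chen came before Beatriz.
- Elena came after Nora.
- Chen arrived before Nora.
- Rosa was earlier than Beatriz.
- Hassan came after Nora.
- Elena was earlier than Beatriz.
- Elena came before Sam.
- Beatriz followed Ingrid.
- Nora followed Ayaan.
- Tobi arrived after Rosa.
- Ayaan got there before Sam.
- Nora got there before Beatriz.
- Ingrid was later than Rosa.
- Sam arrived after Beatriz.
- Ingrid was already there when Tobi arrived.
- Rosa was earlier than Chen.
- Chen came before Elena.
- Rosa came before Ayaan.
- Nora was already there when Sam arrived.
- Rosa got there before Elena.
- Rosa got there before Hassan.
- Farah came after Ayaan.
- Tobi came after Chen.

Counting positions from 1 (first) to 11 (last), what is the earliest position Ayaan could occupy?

2

Rosa must come before Ayaan — 1 forced predecessor.
Nothing else is forced ahead of Ayaan, so their earliest slot is position 1 + 1 = 2.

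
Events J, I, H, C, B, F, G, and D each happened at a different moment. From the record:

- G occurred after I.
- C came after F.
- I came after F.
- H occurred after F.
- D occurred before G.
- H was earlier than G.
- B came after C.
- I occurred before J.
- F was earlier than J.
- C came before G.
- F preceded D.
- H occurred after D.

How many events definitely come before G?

Directly stated before G: C, D, H, and I.
F reaches G via F → C → G.
No chain forces B (or any of the others) ahead of G.
That's C, D, F, H, and I — 5 in all.

5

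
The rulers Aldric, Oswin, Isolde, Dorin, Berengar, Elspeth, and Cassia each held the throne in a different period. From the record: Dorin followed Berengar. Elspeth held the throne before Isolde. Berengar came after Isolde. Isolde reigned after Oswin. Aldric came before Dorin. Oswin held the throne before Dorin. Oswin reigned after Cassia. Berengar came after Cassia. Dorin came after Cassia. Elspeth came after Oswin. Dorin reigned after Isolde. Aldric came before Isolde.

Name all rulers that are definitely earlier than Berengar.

Directly stated before Berengar: Cassia and Isolde.
Aldric reaches Berengar via Aldric → Isolde → Berengar.
Elspeth reaches Berengar via Elspeth → Isolde → Berengar.
Oswin reaches Berengar via Oswin → Isolde → Berengar.

Aldric, Cassia, Elspeth, Isolde, Oswin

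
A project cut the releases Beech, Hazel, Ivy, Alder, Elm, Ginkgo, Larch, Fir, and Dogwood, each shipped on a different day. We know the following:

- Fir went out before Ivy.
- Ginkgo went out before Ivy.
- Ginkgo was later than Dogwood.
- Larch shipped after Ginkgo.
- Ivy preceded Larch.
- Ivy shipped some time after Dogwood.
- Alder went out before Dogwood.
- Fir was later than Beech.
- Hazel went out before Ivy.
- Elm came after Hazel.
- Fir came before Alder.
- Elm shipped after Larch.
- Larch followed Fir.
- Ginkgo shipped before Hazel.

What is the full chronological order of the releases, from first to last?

Beech, Fir, Alder, Dogwood, Ginkgo, Hazel, Ivy, Larch, Elm

The constraints fix every adjacent pair, so only one ordering works:
Beech → Fir → Alder → Dogwood → Ginkgo → Hazel → Ivy → Larch → Elm.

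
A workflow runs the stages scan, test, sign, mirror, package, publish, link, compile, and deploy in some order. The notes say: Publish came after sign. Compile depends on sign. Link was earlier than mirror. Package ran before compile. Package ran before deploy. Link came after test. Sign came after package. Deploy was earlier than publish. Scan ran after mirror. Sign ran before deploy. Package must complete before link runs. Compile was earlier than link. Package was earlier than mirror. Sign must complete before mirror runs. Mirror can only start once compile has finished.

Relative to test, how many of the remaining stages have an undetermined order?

Forced after test: link, mirror, and scan.
That leaves compile, deploy, package, publish, and sign with no forced order relative to test — 5.

5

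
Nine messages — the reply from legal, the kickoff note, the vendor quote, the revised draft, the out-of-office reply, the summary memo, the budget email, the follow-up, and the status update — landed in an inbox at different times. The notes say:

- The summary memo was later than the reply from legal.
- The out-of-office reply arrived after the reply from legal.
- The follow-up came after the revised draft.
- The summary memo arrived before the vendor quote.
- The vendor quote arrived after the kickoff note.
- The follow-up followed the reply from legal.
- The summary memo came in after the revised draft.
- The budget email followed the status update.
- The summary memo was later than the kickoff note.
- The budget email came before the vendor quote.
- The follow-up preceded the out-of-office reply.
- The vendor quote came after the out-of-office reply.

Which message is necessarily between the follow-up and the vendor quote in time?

the out-of-office reply

Tracing the constraints gives the follow-up → the out-of-office reply → the vendor quote, so the out-of-office reply sits after the follow-up and before the vendor quote.
No other message is forced both after the follow-up and before the vendor quote.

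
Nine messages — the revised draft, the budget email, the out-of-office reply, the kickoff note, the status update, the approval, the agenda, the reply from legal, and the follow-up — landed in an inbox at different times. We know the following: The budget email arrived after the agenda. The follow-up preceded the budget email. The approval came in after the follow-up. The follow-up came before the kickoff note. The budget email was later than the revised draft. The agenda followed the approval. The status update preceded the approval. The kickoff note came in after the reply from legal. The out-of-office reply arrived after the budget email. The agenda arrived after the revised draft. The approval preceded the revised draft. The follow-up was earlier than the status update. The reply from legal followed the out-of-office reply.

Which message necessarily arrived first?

The follow-up has a chain of constraints placing it before every other message, so the follow-up must be first.

the follow-up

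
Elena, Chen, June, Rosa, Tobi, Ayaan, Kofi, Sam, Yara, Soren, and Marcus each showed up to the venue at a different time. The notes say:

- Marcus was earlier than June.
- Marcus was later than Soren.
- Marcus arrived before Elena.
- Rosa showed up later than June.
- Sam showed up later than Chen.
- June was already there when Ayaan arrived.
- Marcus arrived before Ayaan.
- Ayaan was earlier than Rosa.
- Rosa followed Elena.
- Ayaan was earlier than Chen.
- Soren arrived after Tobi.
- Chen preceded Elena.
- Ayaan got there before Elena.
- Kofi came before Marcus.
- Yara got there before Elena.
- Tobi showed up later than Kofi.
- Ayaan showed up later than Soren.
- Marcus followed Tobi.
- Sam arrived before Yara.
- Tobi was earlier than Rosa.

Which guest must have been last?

Every other guest has a chain of constraints placing them before Rosa, so Rosa is last.

Rosa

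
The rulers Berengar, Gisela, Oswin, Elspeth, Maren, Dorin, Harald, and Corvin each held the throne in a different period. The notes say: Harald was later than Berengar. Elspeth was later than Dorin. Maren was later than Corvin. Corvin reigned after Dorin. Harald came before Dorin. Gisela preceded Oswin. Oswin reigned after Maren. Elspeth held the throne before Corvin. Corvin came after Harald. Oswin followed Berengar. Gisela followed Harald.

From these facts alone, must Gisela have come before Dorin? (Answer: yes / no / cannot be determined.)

cannot be determined

No chain of stated constraints runs from Gisela to Dorin, and none runs from Dorin to Gisela either.
So the relative order of Gisela and Dorin is not fixed by the given facts.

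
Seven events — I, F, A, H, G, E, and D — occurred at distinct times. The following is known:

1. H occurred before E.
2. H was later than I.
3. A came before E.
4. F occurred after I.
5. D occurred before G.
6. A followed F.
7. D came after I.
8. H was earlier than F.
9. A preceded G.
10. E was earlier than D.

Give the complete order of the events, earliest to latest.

I, H, F, A, E, D, G

The constraints fix every adjacent pair, so only one ordering works:
I → H → F → A → E → D → G.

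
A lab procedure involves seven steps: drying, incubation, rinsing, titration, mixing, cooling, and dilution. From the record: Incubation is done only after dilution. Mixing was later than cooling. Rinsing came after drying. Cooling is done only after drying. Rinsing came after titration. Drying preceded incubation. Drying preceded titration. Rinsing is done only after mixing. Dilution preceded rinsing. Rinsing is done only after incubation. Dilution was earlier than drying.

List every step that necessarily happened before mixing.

cooling, dilution, drying

Directly stated before mixing: cooling.
Dilution reaches mixing via dilution → drying → cooling → mixing.
Drying reaches mixing via drying → cooling → mixing.
No chain forces titration (or any of the others) ahead of mixing.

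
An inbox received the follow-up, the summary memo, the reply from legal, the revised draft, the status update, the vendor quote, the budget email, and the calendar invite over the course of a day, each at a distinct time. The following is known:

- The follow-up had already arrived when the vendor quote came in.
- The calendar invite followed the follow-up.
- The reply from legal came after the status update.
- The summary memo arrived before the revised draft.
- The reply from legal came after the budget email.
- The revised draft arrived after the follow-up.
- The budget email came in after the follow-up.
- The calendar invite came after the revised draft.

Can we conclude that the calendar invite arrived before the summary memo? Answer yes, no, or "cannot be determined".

Tracing the constraints gives the summary memo → the revised draft → the calendar invite, so the summary memo must come before the calendar invite.
That means the calendar invite cannot be before the summary memo.

no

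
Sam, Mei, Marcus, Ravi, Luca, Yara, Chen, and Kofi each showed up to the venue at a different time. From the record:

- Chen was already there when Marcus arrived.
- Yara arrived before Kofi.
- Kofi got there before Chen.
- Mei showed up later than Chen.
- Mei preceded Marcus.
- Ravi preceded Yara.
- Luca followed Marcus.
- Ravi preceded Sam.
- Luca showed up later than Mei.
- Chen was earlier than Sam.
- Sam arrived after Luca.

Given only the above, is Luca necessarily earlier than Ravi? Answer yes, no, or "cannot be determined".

no

Tracing the constraints gives Ravi → Yara → Kofi → Chen → Marcus → Luca, so Ravi must come before Luca.
That means Luca cannot be before Ravi.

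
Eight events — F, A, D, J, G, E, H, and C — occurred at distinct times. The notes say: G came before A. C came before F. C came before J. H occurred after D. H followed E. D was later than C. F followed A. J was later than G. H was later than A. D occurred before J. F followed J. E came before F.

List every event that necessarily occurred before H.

Directly stated before H: A, D, and E.
C reaches H via C → D → H.
G reaches H via G → A → H.

A, C, D, E, G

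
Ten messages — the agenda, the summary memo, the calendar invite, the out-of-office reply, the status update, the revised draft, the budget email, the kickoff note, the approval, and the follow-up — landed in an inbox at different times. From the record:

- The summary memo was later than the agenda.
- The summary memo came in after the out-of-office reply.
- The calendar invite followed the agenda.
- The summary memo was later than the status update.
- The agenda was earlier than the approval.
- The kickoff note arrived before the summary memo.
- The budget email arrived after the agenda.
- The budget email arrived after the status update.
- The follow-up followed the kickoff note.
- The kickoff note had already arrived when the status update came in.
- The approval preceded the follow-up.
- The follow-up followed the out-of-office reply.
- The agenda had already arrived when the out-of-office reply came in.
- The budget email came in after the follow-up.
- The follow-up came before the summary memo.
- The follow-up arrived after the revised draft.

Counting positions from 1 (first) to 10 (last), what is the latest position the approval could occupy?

The approval must come before the budget email, the follow-up, and the summary memo — 3 messages forced after it.
Everything else can be placed before the approval in some valid order, so the approval can sit as late as position 10 − 3 = 7.

7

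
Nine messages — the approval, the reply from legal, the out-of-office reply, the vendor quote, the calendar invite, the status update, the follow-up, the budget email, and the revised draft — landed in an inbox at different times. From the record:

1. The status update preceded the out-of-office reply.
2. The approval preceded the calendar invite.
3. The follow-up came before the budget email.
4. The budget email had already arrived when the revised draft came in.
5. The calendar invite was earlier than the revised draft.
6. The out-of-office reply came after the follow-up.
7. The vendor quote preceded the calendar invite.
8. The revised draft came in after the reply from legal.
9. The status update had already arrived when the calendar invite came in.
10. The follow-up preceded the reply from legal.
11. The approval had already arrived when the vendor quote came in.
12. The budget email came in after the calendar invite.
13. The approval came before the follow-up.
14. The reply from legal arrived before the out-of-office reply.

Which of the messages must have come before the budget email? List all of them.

the approval, the calendar invite, the follow-up, the status update, the vendor quote

Directly stated before the budget email: the calendar invite and the follow-up.
The approval reaches the budget email via the approval → the calendar invite → the budget email.
The status update reaches the budget email via the status update → the calendar invite → the budget email.
The vendor quote reaches the budget email via the vendor quote → the calendar invite → the budget email.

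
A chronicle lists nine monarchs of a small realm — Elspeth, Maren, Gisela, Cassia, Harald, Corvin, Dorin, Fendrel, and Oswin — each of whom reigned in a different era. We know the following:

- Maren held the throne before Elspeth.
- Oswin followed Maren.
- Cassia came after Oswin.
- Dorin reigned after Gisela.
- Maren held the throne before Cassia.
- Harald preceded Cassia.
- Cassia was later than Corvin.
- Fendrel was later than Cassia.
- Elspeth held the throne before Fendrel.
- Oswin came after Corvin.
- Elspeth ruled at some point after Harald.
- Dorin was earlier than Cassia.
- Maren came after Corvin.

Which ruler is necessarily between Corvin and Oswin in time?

Maren

Tracing the constraints gives Corvin → Maren → Oswin, so Maren sits after Corvin and before Oswin.
No other ruler is forced both after Corvin and before Oswin.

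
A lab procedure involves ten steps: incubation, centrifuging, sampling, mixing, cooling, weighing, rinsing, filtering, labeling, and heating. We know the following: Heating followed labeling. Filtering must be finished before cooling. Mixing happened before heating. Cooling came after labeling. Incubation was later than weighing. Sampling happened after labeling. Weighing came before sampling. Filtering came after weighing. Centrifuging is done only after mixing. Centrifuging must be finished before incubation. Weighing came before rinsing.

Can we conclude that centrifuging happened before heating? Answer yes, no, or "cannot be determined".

No chain of stated constraints runs from centrifuging to heating, and none runs from heating to centrifuging either.
So the relative order of centrifuging and heating is not fixed by the given facts.

cannot be determined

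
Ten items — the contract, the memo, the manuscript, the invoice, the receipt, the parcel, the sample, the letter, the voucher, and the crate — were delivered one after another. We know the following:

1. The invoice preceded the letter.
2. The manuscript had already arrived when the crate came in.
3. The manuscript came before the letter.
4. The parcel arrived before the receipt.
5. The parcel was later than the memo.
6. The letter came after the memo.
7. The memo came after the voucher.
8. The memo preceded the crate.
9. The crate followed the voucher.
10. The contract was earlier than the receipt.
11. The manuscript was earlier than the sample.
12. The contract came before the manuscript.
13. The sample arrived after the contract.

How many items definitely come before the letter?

5

Directly stated before the letter: the invoice, the manuscript, and the memo.
The contract reaches the letter via the contract → the manuscript → the letter.
The voucher reaches the letter via the voucher → the memo → the letter.
No chain forces the parcel (or any of the others) ahead of the letter.
That's the contract, the invoice, the manuscript, the memo, and the voucher — 5 in all.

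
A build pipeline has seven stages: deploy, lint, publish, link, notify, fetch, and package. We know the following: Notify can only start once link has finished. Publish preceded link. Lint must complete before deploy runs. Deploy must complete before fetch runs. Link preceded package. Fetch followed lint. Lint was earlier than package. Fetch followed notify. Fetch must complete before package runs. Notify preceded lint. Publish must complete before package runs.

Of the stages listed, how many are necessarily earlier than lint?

Directly stated before lint: notify.
Link reaches lint via link → notify → lint.
Publish reaches lint via publish → link → notify → lint.
No chain forces package (or any of the others) ahead of lint.
That's link, notify, and publish — 3 in all.

3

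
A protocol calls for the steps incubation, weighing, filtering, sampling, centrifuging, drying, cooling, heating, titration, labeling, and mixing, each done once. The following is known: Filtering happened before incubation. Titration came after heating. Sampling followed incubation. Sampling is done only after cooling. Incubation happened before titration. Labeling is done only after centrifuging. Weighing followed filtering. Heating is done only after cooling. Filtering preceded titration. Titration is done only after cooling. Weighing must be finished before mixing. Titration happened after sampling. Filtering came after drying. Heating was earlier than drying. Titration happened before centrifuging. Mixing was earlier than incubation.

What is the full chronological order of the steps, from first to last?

cooling, heating, drying, filtering, weighing, mixing, incubation, sampling, titration, centrifuging, labeling

The constraints fix every adjacent pair, so only one ordering works:
cooling → heating → drying → filtering → weighing → mixing → incubation → sampling → titration → centrifuging → labeling.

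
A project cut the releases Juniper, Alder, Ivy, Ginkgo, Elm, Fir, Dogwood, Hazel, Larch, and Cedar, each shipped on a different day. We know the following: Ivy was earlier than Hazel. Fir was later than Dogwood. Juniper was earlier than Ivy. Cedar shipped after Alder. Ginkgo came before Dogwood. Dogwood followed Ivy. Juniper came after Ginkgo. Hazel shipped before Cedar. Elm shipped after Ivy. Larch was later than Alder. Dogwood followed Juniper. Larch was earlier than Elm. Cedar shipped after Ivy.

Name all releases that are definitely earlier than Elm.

Directly stated before Elm: Ivy and Larch.
Alder reaches Elm via Alder → Larch → Elm.
Ginkgo reaches Elm via Ginkgo → Juniper → Ivy → Elm.
Juniper reaches Elm via Juniper → Ivy → Elm.
No chain forces Dogwood (or any of the others) ahead of Elm.

Alder, Ginkgo, Ivy, Juniper, Larch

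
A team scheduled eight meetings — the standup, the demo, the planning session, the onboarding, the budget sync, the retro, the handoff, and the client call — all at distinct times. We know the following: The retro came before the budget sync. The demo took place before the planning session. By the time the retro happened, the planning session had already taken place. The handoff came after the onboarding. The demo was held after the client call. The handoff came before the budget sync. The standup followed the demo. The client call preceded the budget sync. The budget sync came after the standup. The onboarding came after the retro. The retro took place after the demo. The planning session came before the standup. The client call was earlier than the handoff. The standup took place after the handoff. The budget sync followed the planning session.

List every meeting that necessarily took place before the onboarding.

the client call, the demo, the planning session, the retro

Directly stated before the onboarding: the retro.
The client call reaches the onboarding via the client call → the demo → the retro → the onboarding.
The demo reaches the onboarding via the demo → the retro → the onboarding.
The planning session reaches the onboarding via the planning session → the retro → the onboarding.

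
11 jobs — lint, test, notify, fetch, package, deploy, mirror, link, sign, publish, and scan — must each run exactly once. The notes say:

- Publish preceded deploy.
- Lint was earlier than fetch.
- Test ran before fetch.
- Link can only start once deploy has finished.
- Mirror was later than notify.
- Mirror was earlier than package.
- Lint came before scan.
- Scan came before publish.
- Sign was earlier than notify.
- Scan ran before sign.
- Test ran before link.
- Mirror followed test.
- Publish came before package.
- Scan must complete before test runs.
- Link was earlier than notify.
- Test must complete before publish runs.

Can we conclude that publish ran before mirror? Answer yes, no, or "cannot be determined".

Chain the constraints: publish → deploy → link → notify → mirror. Each link is directly stated, so publish comes before mirror.

yes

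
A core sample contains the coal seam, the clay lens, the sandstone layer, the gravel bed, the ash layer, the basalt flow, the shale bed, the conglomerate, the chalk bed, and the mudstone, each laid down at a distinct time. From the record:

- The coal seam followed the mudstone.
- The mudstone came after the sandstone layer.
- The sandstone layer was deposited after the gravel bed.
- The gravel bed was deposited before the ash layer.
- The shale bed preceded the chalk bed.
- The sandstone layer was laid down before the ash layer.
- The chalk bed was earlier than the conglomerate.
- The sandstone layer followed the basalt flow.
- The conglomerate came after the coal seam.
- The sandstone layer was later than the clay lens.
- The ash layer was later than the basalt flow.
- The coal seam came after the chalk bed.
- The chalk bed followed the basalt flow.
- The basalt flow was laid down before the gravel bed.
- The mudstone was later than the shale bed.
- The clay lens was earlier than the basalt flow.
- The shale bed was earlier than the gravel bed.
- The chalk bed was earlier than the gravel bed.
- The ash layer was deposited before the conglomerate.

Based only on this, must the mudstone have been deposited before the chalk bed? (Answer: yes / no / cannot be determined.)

Tracing the constraints gives the chalk bed → the gravel bed → the sandstone layer → the mudstone, so the chalk bed must come before the mudstone.
That means the mudstone cannot be before the chalk bed.

no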